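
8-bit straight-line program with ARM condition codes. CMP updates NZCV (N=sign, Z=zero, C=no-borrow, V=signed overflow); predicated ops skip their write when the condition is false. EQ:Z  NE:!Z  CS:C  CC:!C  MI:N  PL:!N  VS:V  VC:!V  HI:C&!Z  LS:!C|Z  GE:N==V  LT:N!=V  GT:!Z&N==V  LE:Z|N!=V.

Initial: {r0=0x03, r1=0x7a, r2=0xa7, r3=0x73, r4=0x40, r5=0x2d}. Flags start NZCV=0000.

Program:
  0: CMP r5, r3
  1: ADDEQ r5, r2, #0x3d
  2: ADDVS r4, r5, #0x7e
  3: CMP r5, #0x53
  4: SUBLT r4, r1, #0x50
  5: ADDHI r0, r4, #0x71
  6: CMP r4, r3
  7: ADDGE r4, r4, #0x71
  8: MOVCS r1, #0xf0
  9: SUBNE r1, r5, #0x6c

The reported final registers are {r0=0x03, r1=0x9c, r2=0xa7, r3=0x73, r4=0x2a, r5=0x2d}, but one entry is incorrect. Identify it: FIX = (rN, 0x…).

0: ✓ CMP  NZCV=1000
1: · ADDEQ
2: · ADDVS
3: ✓ CMP  NZCV=1000
4: ✓ SUBLT  r4←0x2a
5: · ADDHI
6: ✓ CMP  NZCV=1000
7: · ADDGE
8: · MOVCS
9: ✓ SUBNE  r1←0xc1

FIX = (r1, 0xc1)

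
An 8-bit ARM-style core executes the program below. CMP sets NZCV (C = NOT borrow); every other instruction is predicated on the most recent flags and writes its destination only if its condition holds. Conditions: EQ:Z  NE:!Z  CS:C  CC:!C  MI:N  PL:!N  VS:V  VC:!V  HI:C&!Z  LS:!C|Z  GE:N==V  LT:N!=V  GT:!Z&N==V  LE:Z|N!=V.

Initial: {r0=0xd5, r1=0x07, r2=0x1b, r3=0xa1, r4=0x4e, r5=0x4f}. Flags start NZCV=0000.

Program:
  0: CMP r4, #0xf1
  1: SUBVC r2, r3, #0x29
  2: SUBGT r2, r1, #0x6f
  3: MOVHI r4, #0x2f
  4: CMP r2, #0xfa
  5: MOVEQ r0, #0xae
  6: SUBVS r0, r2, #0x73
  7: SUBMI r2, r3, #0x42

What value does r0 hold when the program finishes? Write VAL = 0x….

0: ✓ CMP  NZCV=0000
1: ✓ SUBVC  r2←0x78
2: ✓ SUBGT  r2←0x98
3: · MOVHI
4: ✓ CMP  NZCV=1000
5: · MOVEQ
6: · SUBVS
7: ✓ SUBMI  r2←0x5f

VAL = 0xd5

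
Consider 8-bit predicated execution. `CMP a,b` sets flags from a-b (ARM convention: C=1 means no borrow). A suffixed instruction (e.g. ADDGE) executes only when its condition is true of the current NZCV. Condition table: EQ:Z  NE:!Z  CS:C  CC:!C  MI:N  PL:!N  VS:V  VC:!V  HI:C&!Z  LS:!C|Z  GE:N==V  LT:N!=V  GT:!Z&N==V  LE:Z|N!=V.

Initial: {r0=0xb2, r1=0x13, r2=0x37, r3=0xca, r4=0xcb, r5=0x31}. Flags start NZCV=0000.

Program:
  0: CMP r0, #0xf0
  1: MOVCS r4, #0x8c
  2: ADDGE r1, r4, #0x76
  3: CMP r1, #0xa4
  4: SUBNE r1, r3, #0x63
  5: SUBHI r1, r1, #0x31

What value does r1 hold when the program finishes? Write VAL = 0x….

VAL = 0x67

[0] flags=1000 → (cmp)
[1] flags=1000 CS?F → skip
[2] flags=1000 GE?F → skip
[3] flags=0000 → (cmp)
[4] flags=0000 NE?T → r1=0x67
[5] flags=0000 HI?F → skip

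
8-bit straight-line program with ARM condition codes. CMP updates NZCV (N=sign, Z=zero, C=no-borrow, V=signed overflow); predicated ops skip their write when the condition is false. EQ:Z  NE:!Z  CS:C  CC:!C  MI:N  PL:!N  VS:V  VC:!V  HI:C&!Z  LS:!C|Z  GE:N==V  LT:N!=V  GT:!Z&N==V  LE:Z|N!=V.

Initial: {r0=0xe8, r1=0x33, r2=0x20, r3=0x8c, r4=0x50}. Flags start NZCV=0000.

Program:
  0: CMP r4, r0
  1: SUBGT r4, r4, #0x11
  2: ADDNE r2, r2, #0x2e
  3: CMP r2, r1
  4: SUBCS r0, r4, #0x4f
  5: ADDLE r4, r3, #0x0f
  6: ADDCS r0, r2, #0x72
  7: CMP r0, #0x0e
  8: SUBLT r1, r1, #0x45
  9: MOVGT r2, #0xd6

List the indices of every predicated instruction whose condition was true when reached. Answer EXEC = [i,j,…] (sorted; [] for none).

[0] flags=0000 → (cmp)
[1] flags=0000 GT?T → r4=0x3f
[2] flags=0000 NE?T → r2=0x4e
[3] flags=0010 → (cmp)
[4] flags=0010 CS?T → r0=0xf0
[5] flags=0010 LE?F → skip
[6] flags=0010 CS?T → r0=0xc0
[7] flags=1010 → (cmp)
[8] flags=1010 LT?T → r1=0xee
[9] flags=1010 GT?F → skip

EXEC = [1,2,4,6,8]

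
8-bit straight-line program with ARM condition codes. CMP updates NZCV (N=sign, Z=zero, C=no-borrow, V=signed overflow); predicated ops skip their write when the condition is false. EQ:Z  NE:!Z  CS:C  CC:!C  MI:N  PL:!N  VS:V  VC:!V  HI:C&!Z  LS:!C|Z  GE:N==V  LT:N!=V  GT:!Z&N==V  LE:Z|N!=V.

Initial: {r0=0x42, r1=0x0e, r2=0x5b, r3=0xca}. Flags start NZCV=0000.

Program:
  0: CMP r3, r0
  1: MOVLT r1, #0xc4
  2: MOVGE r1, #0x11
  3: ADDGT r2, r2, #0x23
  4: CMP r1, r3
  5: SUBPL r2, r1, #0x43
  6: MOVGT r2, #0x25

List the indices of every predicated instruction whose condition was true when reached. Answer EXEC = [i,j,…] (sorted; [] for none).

EXEC = [1]

[0] flags=1010 → (cmp)
[1] flags=1010 LT?T → r1=0xc4
[2] flags=1010 GE?F → skip
[3] flags=1010 GT?F → skip
[4] flags=1000 → (cmp)
[5] flags=1000 PL?F → skip
[6] flags=1000 GT?F → skip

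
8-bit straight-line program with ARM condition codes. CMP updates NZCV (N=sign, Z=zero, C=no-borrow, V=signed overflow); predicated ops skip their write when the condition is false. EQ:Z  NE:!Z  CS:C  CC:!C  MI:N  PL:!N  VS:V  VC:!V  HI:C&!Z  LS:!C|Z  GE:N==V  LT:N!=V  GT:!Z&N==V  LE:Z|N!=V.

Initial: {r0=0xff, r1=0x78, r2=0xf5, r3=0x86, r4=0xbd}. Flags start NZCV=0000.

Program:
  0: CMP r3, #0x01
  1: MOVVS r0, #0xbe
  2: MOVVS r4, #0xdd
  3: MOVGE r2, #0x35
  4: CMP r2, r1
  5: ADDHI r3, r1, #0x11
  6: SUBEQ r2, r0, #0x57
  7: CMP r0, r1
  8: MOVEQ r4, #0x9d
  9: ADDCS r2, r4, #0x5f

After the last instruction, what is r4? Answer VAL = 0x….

VAL = 0xbd

[0] flags=1010 → (cmp)
[1] flags=1010 VS?F → skip
[2] flags=1010 VS?F → skip
[3] flags=1010 GE?F → skip
[4] flags=0011 → (cmp)
[5] flags=0011 HI?T → r3=0x89
[6] flags=0011 EQ?F → skip
[7] flags=1010 → (cmp)
[8] flags=1010 EQ?F → skip
[9] flags=1010 CS?T → r2=0x1c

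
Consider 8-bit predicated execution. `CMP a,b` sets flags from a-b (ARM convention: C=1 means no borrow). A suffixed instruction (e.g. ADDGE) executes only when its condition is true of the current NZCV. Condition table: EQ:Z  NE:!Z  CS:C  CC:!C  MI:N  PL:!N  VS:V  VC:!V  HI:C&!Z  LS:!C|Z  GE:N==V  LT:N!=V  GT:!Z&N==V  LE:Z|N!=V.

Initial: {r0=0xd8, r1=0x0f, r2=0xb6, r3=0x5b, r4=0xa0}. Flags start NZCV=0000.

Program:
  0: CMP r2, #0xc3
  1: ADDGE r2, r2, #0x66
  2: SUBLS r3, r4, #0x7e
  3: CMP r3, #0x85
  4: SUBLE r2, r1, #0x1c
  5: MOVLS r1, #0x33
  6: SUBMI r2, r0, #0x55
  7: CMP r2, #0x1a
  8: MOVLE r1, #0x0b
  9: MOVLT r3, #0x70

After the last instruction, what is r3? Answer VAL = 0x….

VAL = 0x70

0: ✓ CMP  NZCV=1000
1: · ADDGE
2: ✓ SUBLS  r3←0x22
3: ✓ CMP  NZCV=1001
4: · SUBLE
5: ✓ MOVLS  r1←0x33
6: ✓ SUBMI  r2←0x83
7: ✓ CMP  NZCV=0011
8: ✓ MOVLE  r1←0x0b
9: ✓ MOVLT  r3←0x70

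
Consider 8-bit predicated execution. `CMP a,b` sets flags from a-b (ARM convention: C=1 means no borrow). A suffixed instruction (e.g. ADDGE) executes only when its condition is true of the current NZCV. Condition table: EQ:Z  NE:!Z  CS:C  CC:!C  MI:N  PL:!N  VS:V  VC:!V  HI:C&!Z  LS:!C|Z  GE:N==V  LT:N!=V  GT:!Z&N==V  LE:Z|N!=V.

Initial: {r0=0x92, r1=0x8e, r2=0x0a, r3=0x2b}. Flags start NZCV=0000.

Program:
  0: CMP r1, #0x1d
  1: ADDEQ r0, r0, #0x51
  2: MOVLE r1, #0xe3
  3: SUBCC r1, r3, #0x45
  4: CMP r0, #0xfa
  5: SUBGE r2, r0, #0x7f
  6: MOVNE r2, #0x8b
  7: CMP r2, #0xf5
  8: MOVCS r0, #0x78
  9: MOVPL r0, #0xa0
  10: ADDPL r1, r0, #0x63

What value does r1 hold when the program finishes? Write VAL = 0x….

VAL = 0xe3

0: ✓ CMP  NZCV=0011
1: · ADDEQ
2: ✓ MOVLE  r1←0xe3
3: · SUBCC
4: ✓ CMP  NZCV=1000
5: · SUBGE
6: ✓ MOVNE  r2←0x8b
7: ✓ CMP  NZCV=1000
8: · MOVCS
9: · MOVPL
10: · ADDPL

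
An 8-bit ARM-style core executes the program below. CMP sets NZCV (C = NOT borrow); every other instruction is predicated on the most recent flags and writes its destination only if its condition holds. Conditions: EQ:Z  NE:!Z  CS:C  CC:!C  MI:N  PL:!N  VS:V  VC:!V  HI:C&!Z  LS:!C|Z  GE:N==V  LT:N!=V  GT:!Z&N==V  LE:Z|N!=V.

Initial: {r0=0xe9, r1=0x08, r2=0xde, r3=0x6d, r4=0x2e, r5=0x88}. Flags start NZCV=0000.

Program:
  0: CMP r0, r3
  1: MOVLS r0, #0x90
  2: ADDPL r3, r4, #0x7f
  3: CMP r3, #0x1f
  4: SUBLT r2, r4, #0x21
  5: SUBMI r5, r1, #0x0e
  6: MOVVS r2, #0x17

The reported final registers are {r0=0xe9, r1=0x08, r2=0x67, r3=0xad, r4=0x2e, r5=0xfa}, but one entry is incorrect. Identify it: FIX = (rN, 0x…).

[0] flags=0011 → (cmp)
[1] flags=0011 LS?F → skip
[2] flags=0011 PL?T → r3=0xad
[3] flags=1010 → (cmp)
[4] flags=1010 LT?T → r2=0x0d
[5] flags=1010 MI?T → r5=0xfa
[6] flags=1010 VS?F → skip

FIX = (r2, 0x0d)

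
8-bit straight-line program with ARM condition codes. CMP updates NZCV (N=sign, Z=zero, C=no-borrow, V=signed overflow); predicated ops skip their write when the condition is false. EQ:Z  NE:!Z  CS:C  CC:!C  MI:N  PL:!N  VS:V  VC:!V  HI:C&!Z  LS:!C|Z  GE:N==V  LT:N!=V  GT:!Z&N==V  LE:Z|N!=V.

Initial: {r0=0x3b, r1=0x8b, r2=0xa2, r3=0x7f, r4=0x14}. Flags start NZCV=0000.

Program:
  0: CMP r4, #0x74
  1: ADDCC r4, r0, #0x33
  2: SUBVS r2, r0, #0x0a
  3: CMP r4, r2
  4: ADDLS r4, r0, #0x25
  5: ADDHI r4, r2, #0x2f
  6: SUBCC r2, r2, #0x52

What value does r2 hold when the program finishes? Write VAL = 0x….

0: ✓ CMP  NZCV=1000
1: ✓ ADDCC  r4←0x6e
2: · SUBVS
3: ✓ CMP  NZCV=1001
4: ✓ ADDLS  r4←0x60
5: · ADDHI
6: ✓ SUBCC  r2←0x50

VAL = 0x50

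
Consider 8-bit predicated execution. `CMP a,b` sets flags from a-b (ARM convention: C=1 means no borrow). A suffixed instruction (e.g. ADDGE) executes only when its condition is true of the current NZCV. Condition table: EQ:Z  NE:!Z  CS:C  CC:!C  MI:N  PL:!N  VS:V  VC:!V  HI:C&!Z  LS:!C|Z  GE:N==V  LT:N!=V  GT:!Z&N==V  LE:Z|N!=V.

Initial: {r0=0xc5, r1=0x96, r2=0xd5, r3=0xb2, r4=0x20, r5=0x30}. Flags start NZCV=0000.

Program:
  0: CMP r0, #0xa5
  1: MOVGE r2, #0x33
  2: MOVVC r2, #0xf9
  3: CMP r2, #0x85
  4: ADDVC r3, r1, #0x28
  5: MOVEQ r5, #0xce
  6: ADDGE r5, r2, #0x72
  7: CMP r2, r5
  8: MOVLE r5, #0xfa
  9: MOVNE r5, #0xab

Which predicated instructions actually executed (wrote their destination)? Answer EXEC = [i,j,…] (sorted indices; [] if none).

EXEC = [1,2,4,6,8,9]

[0] flags=0010 → (cmp)
[1] flags=0010 GE?T → r2=0x33
[2] flags=0010 VC?T → r2=0xf9
[3] flags=0010 → (cmp)
[4] flags=0010 VC?T → r3=0xbe
[5] flags=0010 EQ?F → skip
[6] flags=0010 GE?T → r5=0x6b
[7] flags=1010 → (cmp)
[8] flags=1010 LE?T → r5=0xfa
[9] flags=1010 NE?T → r5=0xab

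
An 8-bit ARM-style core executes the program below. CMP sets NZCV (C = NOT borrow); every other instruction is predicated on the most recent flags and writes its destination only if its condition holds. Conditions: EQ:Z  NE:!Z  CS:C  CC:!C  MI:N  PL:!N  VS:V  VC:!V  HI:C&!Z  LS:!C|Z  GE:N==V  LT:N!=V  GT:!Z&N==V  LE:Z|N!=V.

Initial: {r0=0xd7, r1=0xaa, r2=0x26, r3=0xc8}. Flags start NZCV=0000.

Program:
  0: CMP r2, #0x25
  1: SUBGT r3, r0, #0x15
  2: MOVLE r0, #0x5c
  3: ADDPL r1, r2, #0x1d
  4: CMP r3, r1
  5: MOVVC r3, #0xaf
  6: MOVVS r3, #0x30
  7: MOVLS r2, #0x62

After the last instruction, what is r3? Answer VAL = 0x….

[0] flags=0010 → (cmp)
[1] flags=0010 GT?T → r3=0xc2
[2] flags=0010 LE?F → skip
[3] flags=0010 PL?T → r1=0x43
[4] flags=0011 → (cmp)
[5] flags=0011 VC?F → skip
[6] flags=0011 VS?T → r3=0x30
[7] flags=0011 LS?F → skip

VAL = 0x30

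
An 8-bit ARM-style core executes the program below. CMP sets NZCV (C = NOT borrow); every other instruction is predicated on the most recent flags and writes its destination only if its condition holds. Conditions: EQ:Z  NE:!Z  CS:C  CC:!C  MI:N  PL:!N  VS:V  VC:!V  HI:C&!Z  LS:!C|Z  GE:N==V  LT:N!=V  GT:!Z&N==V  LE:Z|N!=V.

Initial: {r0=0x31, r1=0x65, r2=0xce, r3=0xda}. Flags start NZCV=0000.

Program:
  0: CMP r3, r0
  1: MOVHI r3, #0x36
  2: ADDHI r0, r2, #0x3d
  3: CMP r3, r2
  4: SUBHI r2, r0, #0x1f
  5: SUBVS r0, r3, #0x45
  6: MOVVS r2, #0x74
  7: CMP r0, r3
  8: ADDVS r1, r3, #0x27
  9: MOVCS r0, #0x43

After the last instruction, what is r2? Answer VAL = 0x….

VAL = 0xce

[0] flags=1010 → (cmp)
[1] flags=1010 HI?T → r3=0x36
[2] flags=1010 HI?T → r0=0x0b
[3] flags=0000 → (cmp)
[4] flags=0000 HI?F → skip
[5] flags=0000 VS?F → skip
[6] flags=0000 VS?F → skip
[7] flags=1000 → (cmp)
[8] flags=1000 VS?F → skip
[9] flags=1000 CS?F → skip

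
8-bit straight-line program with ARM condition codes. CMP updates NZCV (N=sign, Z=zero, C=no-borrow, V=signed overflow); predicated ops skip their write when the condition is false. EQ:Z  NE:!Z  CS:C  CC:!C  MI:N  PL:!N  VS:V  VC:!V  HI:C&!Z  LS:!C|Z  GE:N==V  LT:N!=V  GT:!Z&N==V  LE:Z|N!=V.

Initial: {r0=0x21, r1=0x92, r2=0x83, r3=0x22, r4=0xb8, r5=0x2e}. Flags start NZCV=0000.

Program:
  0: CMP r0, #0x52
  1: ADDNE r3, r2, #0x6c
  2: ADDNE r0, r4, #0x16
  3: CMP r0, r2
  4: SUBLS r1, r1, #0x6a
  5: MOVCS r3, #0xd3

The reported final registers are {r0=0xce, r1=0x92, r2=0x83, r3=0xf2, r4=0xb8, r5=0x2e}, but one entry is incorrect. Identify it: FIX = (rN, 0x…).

FIX = (r3, 0xd3)

[0] flags=1000 → (cmp)
[1] flags=1000 NE?T → r3=0xef
[2] flags=1000 NE?T → r0=0xce
[3] flags=0010 → (cmp)
[4] flags=0010 LS?F → skip
[5] flags=0010 CS?T → r3=0xd3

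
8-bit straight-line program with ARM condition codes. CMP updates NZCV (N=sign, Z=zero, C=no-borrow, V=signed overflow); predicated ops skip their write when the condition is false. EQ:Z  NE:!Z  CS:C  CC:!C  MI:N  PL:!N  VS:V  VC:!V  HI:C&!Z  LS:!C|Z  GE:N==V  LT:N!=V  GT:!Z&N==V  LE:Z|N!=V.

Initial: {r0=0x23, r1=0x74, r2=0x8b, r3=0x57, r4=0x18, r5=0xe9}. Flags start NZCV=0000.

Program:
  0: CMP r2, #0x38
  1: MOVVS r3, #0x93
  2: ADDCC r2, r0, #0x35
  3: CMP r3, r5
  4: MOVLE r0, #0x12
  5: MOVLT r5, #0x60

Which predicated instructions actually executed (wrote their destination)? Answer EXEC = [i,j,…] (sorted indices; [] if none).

[0] flags=0011 → (cmp)
[1] flags=0011 VS?T → r3=0x93
[2] flags=0011 CC?F → skip
[3] flags=1000 → (cmp)
[4] flags=1000 LE?T → r0=0x12
[5] flags=1000 LT?T → r5=0x60

EXEC = [1,4,5]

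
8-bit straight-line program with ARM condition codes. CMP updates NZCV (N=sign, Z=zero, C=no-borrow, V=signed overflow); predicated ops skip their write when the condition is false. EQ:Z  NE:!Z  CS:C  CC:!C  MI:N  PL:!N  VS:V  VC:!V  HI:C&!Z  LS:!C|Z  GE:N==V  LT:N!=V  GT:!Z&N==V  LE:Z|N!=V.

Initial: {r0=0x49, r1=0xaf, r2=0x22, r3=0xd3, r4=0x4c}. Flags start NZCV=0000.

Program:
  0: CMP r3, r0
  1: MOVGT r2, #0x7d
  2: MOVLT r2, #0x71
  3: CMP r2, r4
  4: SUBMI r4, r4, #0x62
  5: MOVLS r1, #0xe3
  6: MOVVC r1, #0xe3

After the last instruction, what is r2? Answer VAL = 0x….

0: ✓ CMP  NZCV=1010
1: · MOVGT
2: ✓ MOVLT  r2←0x71
3: ✓ CMP  NZCV=0010
4: · SUBMI
5: · MOVLS
6: ✓ MOVVC  r1←0xe3

VAL = 0x71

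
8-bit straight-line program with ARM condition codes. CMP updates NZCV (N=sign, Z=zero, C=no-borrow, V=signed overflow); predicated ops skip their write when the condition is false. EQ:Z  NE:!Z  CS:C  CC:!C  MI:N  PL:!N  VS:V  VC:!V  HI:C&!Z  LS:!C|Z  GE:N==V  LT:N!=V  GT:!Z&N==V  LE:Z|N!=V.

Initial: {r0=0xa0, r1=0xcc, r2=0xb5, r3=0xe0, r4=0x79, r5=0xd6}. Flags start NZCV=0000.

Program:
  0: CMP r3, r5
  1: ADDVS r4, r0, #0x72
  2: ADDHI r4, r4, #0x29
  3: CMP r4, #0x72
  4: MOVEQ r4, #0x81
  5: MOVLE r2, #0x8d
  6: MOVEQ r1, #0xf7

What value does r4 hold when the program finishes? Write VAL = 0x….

[0] flags=0010 → (cmp)
[1] flags=0010 VS?F → skip
[2] flags=0010 HI?T → r4=0xa2
[3] flags=0011 → (cmp)
[4] flags=0011 EQ?F → skip
[5] flags=0011 LE?T → r2=0x8d
[6] flags=0011 EQ?F → skip

VAL = 0xa2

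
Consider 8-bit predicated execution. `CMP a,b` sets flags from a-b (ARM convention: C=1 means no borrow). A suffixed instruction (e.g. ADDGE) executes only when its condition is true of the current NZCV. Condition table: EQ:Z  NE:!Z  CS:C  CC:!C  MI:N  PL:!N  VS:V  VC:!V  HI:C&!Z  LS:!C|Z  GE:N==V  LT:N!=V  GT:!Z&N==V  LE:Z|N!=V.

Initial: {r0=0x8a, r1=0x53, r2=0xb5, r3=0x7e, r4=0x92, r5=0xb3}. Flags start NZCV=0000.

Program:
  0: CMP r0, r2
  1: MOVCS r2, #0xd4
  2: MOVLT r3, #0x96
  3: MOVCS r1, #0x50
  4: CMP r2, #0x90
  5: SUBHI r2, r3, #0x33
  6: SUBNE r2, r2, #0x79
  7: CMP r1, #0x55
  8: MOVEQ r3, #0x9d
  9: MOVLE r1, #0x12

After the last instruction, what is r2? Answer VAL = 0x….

VAL = 0xea

[0] flags=1000 → (cmp)
[1] flags=1000 CS?F → skip
[2] flags=1000 LT?T → r3=0x96
[3] flags=1000 CS?F → skip
[4] flags=0010 → (cmp)
[5] flags=0010 HI?T → r2=0x63
[6] flags=0010 NE?T → r2=0xea
[7] flags=1000 → (cmp)
[8] flags=1000 EQ?F → skip
[9] flags=1000 LE?T → r1=0x12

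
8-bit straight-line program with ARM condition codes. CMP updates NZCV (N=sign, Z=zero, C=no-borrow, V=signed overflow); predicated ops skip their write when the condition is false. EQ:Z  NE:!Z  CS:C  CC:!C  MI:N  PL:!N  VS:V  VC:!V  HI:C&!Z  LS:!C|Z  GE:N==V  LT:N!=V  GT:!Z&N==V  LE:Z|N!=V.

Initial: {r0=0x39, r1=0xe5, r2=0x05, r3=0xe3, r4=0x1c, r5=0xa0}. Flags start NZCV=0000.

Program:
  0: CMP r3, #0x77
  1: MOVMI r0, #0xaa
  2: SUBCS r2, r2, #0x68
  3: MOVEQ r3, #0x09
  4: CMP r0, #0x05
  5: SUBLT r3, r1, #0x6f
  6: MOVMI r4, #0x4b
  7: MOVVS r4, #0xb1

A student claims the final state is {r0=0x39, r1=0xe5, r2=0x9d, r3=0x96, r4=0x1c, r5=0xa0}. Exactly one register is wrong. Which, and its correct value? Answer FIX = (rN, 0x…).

[0] flags=0011 → (cmp)
[1] flags=0011 MI?F → skip
[2] flags=0011 CS?T → r2=0x9d
[3] flags=0011 EQ?F → skip
[4] flags=0010 → (cmp)
[5] flags=0010 LT?F → skip
[6] flags=0010 MI?F → skip
[7] flags=0010 VS?F → skip

FIX = (r3, 0xe3)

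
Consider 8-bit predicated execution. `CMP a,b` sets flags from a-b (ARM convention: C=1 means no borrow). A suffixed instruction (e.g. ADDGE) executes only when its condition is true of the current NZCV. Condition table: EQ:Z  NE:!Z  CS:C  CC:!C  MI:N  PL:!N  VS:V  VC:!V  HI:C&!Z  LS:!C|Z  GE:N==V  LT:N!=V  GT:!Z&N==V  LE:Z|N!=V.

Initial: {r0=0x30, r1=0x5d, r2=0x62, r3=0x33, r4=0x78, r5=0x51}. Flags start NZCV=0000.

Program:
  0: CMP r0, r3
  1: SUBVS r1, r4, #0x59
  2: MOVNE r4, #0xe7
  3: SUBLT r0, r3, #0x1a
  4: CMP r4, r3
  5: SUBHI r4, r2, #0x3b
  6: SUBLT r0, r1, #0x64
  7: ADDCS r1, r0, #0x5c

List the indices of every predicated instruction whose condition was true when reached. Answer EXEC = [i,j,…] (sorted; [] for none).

[0] flags=1000 → (cmp)
[1] flags=1000 VS?F → skip
[2] flags=1000 NE?T → r4=0xe7
[3] flags=1000 LT?T → r0=0x19
[4] flags=1010 → (cmp)
[5] flags=1010 HI?T → r4=0x27
[6] flags=1010 LT?T → r0=0xf9
[7] flags=1010 CS?T → r1=0x55

EXEC = [2,3,5,6,7]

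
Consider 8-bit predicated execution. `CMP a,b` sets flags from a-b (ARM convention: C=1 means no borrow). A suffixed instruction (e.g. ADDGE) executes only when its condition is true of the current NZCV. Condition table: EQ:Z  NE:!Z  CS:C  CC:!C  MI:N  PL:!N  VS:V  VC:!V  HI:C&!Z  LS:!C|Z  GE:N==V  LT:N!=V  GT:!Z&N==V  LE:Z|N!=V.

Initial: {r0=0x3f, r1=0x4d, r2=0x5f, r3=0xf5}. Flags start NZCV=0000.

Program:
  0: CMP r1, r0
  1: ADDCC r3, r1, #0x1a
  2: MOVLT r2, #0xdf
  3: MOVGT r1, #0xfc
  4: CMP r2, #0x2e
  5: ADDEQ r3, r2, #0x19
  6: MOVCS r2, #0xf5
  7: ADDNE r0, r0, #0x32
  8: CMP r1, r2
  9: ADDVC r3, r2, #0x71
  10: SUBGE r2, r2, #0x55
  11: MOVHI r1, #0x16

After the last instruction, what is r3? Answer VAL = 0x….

VAL = 0x66

0: ✓ CMP  NZCV=0010
1: · ADDCC
2: · MOVLT
3: ✓ MOVGT  r1←0xfc
4: ✓ CMP  NZCV=0010
5: · ADDEQ
6: ✓ MOVCS  r2←0xf5
7: ✓ ADDNE  r0←0x71
8: ✓ CMP  NZCV=0010
9: ✓ ADDVC  r3←0x66
10: ✓ SUBGE  r2←0xa0
11: ✓ MOVHI  r1←0x16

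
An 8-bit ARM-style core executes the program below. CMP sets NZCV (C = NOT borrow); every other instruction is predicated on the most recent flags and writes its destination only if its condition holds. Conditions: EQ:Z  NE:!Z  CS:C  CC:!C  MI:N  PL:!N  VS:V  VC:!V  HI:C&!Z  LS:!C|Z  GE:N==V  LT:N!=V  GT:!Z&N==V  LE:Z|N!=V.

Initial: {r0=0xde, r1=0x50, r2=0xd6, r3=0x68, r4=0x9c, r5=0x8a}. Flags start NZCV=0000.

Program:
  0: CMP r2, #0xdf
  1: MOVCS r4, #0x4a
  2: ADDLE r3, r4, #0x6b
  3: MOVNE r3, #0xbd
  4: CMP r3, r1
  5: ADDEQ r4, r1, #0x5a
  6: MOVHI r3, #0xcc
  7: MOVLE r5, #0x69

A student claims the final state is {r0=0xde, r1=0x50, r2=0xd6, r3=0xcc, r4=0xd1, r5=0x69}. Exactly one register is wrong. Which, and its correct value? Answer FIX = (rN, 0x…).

FIX = (r4, 0x9c)

0: ✓ CMP  NZCV=1000
1: · MOVCS
2: ✓ ADDLE  r3←0x07
3: ✓ MOVNE  r3←0xbd
4: ✓ CMP  NZCV=0011
5: · ADDEQ
6: ✓ MOVHI  r3←0xcc
7: ✓ MOVLE  r5←0x69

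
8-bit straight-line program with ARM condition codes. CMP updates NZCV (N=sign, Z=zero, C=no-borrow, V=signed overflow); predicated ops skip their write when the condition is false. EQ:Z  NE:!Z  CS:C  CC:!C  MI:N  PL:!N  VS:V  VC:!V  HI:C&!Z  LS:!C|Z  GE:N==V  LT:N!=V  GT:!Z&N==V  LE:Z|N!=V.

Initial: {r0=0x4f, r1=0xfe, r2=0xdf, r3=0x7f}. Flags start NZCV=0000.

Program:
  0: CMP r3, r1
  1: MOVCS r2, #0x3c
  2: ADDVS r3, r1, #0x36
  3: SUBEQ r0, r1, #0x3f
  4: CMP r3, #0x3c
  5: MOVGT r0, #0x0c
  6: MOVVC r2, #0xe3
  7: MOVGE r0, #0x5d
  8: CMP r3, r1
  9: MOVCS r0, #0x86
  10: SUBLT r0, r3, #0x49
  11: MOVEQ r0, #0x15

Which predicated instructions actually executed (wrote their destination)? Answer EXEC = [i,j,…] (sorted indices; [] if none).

EXEC = [2,6]

0: ✓ CMP  NZCV=1001
1: · MOVCS
2: ✓ ADDVS  r3←0x34
3: · SUBEQ
4: ✓ CMP  NZCV=1000
5: · MOVGT
6: ✓ MOVVC  r2←0xe3
7: · MOVGE
8: ✓ CMP  NZCV=0000
9: · MOVCS
10: · SUBLT
11: · MOVEQ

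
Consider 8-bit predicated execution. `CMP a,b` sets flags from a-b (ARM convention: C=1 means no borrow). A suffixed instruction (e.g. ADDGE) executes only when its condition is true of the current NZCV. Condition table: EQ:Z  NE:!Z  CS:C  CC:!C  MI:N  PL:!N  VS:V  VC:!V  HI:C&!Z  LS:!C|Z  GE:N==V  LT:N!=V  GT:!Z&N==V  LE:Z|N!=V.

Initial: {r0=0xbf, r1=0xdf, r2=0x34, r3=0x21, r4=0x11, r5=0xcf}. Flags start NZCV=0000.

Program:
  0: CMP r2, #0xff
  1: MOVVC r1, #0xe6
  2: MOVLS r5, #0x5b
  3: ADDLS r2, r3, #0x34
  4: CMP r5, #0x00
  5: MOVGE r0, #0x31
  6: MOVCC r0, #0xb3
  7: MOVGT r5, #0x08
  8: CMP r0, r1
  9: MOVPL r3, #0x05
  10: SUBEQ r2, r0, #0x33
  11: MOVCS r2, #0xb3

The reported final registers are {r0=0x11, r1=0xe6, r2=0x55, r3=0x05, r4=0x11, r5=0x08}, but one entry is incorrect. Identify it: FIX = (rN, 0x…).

FIX = (r0, 0x31)

[0] flags=0000 → (cmp)
[1] flags=0000 VC?T → r1=0xe6
[2] flags=0000 LS?T → r5=0x5b
[3] flags=0000 LS?T → r2=0x55
[4] flags=0010 → (cmp)
[5] flags=0010 GE?T → r0=0x31
[6] flags=0010 CC?F → skip
[7] flags=0010 GT?T → r5=0x08
[8] flags=0000 → (cmp)
[9] flags=0000 PL?T → r3=0x05
[10] flags=0000 EQ?F → skip
[11] flags=0000 CS?F → skip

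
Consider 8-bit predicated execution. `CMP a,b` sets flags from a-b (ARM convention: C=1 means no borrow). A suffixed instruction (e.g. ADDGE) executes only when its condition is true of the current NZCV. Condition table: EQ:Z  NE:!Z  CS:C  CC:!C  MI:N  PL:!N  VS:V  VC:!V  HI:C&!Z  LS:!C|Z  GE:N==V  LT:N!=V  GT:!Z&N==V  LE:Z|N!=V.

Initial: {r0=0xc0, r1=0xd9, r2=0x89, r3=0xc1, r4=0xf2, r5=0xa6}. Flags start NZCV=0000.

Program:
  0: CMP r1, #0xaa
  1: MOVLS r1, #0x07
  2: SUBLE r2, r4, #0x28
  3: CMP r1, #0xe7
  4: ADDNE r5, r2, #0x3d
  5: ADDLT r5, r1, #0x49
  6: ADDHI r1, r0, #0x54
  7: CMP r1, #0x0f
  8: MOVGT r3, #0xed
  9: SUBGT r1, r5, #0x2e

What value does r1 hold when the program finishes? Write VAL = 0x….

VAL = 0xd9

0: ✓ CMP  NZCV=0010
1: · MOVLS
2: · SUBLE
3: ✓ CMP  NZCV=1000
4: ✓ ADDNE  r5←0xc6
5: ✓ ADDLT  r5←0x22
6: · ADDHI
7: ✓ CMP  NZCV=1010
8: · MOVGT
9: · SUBGT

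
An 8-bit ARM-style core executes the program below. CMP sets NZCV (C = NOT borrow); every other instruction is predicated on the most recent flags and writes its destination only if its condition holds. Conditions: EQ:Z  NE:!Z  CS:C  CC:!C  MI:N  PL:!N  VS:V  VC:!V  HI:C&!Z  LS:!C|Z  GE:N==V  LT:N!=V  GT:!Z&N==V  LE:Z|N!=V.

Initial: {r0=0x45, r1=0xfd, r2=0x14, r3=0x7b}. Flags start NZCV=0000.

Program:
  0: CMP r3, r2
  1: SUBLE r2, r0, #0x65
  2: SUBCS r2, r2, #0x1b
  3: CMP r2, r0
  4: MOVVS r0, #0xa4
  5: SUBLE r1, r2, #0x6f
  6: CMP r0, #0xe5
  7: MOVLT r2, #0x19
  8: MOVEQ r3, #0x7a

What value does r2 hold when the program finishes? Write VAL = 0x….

VAL = 0xf9

0: ✓ CMP  NZCV=0010
1: · SUBLE
2: ✓ SUBCS  r2←0xf9
3: ✓ CMP  NZCV=1010
4: · MOVVS
5: ✓ SUBLE  r1←0x8a
6: ✓ CMP  NZCV=0000
7: · MOVLT
8: · MOVEQ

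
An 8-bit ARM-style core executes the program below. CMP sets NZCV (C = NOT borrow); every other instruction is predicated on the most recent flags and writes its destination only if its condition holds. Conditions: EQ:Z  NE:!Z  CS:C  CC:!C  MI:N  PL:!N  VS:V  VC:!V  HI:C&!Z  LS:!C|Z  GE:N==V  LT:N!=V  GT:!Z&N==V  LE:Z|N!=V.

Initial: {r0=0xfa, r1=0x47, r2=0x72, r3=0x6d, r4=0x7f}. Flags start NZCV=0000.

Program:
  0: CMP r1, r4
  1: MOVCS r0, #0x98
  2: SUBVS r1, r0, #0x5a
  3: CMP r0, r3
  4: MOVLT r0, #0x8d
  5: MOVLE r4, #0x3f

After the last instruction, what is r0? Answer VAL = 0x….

[0] flags=1000 → (cmp)
[1] flags=1000 CS?F → skip
[2] flags=1000 VS?F → skip
[3] flags=1010 → (cmp)
[4] flags=1010 LT?T → r0=0x8d
[5] flags=1010 LE?T → r4=0x3f

VAL = 0x8d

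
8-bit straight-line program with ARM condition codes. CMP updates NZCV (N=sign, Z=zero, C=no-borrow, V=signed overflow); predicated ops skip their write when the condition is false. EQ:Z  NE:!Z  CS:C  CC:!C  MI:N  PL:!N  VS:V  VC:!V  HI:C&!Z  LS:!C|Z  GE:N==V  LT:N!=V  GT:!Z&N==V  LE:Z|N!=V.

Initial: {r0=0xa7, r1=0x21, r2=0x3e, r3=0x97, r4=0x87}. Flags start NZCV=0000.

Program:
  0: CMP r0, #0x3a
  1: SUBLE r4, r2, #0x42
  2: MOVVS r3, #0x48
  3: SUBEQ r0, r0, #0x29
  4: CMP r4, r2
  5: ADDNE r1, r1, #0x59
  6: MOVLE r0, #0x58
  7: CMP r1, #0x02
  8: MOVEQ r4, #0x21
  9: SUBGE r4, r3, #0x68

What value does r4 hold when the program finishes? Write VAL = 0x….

[0] flags=0011 → (cmp)
[1] flags=0011 LE?T → r4=0xfc
[2] flags=0011 VS?T → r3=0x48
[3] flags=0011 EQ?F → skip
[4] flags=1010 → (cmp)
[5] flags=1010 NE?T → r1=0x7a
[6] flags=1010 LE?T → r0=0x58
[7] flags=0010 → (cmp)
[8] flags=0010 EQ?F → skip
[9] flags=0010 GE?T → r4=0xe0

VAL = 0xe0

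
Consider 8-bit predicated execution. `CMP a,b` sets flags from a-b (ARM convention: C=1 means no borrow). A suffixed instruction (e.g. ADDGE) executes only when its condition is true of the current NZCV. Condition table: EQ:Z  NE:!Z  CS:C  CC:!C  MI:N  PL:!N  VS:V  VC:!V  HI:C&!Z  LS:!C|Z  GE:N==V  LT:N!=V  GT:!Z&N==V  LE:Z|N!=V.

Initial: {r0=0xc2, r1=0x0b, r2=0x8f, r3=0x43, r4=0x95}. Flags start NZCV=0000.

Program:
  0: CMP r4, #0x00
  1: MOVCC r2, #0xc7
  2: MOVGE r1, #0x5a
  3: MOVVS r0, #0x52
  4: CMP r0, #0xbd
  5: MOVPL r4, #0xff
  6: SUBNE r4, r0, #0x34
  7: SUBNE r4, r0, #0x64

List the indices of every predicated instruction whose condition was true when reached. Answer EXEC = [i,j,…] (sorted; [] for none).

[0] flags=1010 → (cmp)
[1] flags=1010 CC?F → skip
[2] flags=1010 GE?F → skip
[3] flags=1010 VS?F → skip
[4] flags=0010 → (cmp)
[5] flags=0010 PL?T → r4=0xff
[6] flags=0010 NE?T → r4=0x8e
[7] flags=0010 NE?T → r4=0x5e

EXEC = [5,6,7]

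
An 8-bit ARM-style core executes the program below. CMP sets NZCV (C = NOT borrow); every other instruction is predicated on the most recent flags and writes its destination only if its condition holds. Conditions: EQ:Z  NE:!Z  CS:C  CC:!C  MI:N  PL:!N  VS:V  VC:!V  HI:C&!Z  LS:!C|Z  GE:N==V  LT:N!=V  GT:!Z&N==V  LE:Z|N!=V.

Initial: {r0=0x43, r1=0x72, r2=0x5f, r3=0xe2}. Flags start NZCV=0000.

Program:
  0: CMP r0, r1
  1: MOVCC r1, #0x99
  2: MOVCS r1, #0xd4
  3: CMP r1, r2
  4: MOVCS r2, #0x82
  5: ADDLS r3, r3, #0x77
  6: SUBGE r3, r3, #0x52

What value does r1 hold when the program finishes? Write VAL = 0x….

0: ✓ CMP  NZCV=1000
1: ✓ MOVCC  r1←0x99
2: · MOVCS
3: ✓ CMP  NZCV=0011
4: ✓ MOVCS  r2←0x82
5: · ADDLS
6: · SUBGE

VAL = 0x99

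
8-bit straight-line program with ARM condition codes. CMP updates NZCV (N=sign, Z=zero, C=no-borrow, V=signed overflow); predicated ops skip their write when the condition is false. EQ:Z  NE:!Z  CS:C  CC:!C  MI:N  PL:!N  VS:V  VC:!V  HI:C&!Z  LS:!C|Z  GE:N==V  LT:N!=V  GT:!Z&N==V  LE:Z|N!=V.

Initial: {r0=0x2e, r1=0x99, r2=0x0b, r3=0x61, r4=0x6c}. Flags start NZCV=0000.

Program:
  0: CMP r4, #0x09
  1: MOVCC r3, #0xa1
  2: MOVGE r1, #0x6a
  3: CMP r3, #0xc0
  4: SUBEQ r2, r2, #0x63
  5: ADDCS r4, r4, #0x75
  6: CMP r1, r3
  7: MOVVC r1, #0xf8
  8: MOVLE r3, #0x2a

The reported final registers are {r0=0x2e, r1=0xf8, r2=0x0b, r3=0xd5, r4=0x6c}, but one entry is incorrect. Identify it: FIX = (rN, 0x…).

[0] flags=0010 → (cmp)
[1] flags=0010 CC?F → skip
[2] flags=0010 GE?T → r1=0x6a
[3] flags=1001 → (cmp)
[4] flags=1001 EQ?F → skip
[5] flags=1001 CS?F → skip
[6] flags=0010 → (cmp)
[7] flags=0010 VC?T → r1=0xf8
[8] flags=0010 LE?F → skip

FIX = (r3, 0x61)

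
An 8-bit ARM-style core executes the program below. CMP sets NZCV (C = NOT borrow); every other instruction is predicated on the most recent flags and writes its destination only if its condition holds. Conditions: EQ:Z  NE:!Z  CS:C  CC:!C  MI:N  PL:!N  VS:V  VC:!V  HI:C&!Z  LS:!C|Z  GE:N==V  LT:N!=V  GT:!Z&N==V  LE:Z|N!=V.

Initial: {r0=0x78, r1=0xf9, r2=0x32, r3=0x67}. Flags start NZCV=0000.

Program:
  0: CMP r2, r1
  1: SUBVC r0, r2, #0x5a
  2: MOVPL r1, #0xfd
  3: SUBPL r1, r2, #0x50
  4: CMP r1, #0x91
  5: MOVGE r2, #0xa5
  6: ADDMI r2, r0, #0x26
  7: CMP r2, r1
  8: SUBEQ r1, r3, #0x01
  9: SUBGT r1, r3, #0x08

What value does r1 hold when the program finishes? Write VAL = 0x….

VAL = 0xe2

0: ✓ CMP  NZCV=0000
1: ✓ SUBVC  r0←0xd8
2: ✓ MOVPL  r1←0xfd
3: ✓ SUBPL  r1←0xe2
4: ✓ CMP  NZCV=0010
5: ✓ MOVGE  r2←0xa5
6: · ADDMI
7: ✓ CMP  NZCV=1000
8: · SUBEQ
9: · SUBGT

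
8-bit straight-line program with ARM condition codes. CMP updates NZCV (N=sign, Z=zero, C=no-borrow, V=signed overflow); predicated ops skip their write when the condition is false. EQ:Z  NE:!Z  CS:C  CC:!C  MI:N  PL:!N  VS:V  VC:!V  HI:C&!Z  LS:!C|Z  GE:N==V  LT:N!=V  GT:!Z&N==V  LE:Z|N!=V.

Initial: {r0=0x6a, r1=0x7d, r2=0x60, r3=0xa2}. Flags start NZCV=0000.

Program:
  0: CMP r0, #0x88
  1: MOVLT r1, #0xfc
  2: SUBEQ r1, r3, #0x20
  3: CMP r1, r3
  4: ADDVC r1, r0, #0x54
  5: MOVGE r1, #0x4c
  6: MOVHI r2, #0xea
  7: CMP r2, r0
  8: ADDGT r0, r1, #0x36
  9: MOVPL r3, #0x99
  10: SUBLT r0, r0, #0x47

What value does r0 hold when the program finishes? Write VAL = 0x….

VAL = 0x23

0: ✓ CMP  NZCV=1001
1: · MOVLT
2: · SUBEQ
3: ✓ CMP  NZCV=1001
4: · ADDVC
5: ✓ MOVGE  r1←0x4c
6: · MOVHI
7: ✓ CMP  NZCV=1000
8: · ADDGT
9: · MOVPL
10: ✓ SUBLT  r0←0x23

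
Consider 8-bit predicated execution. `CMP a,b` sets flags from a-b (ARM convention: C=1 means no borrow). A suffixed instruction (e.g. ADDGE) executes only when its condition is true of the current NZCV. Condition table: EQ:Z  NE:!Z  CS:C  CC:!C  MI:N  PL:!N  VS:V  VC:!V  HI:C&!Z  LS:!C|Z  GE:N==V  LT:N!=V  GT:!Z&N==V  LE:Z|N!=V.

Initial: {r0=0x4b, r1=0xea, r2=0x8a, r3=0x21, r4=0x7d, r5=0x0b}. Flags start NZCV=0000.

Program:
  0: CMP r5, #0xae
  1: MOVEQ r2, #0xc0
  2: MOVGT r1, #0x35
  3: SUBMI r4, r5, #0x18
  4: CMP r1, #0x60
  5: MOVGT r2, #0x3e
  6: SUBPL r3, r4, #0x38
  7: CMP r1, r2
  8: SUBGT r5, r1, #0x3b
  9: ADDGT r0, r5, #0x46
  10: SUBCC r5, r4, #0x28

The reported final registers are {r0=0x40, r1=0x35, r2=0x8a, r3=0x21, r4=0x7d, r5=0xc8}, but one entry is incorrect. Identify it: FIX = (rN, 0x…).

FIX = (r5, 0x55)

[0] flags=0000 → (cmp)
[1] flags=0000 EQ?F → skip
[2] flags=0000 GT?T → r1=0x35
[3] flags=0000 MI?F → skip
[4] flags=1000 → (cmp)
[5] flags=1000 GT?F → skip
[6] flags=1000 PL?F → skip
[7] flags=1001 → (cmp)
[8] flags=1001 GT?T → r5=0xfa
[9] flags=1001 GT?T → r0=0x40
[10] flags=1001 CC?T → r5=0x55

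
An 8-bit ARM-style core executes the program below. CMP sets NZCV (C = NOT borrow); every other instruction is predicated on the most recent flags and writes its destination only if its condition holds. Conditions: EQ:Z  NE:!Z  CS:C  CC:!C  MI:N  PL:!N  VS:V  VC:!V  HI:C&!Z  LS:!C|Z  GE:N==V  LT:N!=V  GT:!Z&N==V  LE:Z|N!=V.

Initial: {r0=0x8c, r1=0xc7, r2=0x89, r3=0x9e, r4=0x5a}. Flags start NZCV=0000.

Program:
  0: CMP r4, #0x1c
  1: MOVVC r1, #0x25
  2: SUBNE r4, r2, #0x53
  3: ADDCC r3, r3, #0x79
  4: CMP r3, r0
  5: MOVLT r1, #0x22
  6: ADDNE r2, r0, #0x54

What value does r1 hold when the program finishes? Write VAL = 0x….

VAL = 0x25

0: ✓ CMP  NZCV=0010
1: ✓ MOVVC  r1←0x25
2: ✓ SUBNE  r4←0x36
3: · ADDCC
4: ✓ CMP  NZCV=0010
5: · MOVLT
6: ✓ ADDNE  r2←0xe0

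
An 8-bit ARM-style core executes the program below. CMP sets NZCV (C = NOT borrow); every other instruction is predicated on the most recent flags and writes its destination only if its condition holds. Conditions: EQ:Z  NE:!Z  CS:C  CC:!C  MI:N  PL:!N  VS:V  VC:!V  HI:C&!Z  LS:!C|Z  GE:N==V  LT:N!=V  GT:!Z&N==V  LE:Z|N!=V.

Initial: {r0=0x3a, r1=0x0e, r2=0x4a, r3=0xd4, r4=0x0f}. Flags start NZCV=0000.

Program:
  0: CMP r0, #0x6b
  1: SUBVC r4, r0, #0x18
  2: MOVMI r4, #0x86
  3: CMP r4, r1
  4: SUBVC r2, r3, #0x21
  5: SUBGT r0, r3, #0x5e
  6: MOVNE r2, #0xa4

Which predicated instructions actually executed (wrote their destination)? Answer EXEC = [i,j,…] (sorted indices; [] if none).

0: ✓ CMP  NZCV=1000
1: ✓ SUBVC  r4←0x22
2: ✓ MOVMI  r4←0x86
3: ✓ CMP  NZCV=0011
4: · SUBVC
5: · SUBGT
6: ✓ MOVNE  r2←0xa4

EXEC = [1,2,6]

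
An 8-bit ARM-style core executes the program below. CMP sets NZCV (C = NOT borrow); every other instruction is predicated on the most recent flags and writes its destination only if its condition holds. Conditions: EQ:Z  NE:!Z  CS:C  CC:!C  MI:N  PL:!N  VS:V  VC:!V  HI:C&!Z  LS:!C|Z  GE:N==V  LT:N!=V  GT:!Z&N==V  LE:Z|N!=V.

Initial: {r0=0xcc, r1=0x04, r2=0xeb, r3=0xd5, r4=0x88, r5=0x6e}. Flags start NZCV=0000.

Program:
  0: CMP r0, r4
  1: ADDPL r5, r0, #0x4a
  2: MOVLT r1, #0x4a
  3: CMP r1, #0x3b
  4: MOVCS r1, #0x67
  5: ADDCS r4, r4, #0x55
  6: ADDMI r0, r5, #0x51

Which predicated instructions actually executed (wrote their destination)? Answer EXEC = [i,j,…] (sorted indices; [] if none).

EXEC = [1,6]

0: ✓ CMP  NZCV=0010
1: ✓ ADDPL  r5←0x16
2: · MOVLT
3: ✓ CMP  NZCV=1000
4: · MOVCS
5: · ADDCS
6: ✓ ADDMI  r0←0x67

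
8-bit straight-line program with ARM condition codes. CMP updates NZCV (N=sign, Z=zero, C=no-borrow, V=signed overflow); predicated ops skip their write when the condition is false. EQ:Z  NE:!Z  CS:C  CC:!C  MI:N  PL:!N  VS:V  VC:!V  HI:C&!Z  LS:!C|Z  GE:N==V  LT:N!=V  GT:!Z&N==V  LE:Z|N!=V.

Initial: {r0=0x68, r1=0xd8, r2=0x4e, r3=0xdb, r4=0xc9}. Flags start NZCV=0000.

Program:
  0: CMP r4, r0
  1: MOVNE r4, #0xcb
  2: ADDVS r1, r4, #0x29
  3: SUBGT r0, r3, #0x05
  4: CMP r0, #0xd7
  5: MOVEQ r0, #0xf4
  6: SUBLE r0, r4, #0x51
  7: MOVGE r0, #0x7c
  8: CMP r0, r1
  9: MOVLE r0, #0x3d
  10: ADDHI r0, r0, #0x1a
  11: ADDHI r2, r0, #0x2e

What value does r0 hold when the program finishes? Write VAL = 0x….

[0] flags=0011 → (cmp)
[1] flags=0011 NE?T → r4=0xcb
[2] flags=0011 VS?T → r1=0xf4
[3] flags=0011 GT?F → skip
[4] flags=1001 → (cmp)
[5] flags=1001 EQ?F → skip
[6] flags=1001 LE?F → skip
[7] flags=1001 GE?T → r0=0x7c
[8] flags=1001 → (cmp)
[9] flags=1001 LE?F → skip
[10] flags=1001 HI?F → skip
[11] flags=1001 HI?F → skip

VAL = 0x7c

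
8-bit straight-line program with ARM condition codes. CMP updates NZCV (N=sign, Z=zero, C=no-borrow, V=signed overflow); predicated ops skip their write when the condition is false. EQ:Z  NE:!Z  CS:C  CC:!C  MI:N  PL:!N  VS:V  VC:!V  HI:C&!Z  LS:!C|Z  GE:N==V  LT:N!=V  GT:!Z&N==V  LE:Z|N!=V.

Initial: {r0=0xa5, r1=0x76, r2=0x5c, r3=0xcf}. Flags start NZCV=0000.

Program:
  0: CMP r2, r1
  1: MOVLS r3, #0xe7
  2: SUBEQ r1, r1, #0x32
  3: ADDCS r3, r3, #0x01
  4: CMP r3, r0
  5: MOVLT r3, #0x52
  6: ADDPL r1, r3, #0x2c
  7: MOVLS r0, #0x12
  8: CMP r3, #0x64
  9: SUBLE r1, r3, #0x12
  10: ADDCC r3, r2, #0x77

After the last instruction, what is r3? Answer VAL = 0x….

[0] flags=1000 → (cmp)
[1] flags=1000 LS?T → r3=0xe7
[2] flags=1000 EQ?F → skip
[3] flags=1000 CS?F → skip
[4] flags=0010 → (cmp)
[5] flags=0010 LT?F → skip
[6] flags=0010 PL?T → r1=0x13
[7] flags=0010 LS?F → skip
[8] flags=1010 → (cmp)
[9] flags=1010 LE?T → r1=0xd5
[10] flags=1010 CC?F → skip

VAL = 0xe7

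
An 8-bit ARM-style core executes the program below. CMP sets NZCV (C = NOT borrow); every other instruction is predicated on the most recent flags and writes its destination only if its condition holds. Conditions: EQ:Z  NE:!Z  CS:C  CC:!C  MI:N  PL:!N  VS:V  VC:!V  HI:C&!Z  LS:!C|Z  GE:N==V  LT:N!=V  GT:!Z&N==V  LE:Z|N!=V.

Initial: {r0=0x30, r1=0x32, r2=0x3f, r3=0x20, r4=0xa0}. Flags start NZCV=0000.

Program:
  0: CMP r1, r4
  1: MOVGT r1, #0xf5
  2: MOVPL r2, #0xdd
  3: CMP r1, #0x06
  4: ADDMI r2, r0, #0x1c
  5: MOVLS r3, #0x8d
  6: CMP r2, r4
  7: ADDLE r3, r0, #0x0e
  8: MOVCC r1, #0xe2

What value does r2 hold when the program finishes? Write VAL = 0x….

VAL = 0x4c

0: ✓ CMP  NZCV=1001
1: ✓ MOVGT  r1←0xf5
2: · MOVPL
3: ✓ CMP  NZCV=1010
4: ✓ ADDMI  r2←0x4c
5: · MOVLS
6: ✓ CMP  NZCV=1001
7: · ADDLE
8: ✓ MOVCC  r1←0xe2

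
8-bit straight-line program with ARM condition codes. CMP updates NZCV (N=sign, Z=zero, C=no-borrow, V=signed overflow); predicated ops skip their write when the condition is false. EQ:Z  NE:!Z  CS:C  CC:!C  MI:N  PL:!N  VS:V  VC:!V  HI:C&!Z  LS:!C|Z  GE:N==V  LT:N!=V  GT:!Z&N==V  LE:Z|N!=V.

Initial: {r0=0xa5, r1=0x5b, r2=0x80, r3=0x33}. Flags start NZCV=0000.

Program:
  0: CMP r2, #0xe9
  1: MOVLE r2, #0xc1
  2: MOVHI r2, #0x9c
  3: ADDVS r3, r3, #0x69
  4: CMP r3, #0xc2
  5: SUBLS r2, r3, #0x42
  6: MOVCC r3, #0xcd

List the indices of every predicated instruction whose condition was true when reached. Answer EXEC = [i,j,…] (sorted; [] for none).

EXEC = [1,5,6]

0: ✓ CMP  NZCV=1000
1: ✓ MOVLE  r2←0xc1
2: · MOVHI
3: · ADDVS
4: ✓ CMP  NZCV=0000
5: ✓ SUBLS  r2←0xf1
6: ✓ MOVCC  r3←0xcd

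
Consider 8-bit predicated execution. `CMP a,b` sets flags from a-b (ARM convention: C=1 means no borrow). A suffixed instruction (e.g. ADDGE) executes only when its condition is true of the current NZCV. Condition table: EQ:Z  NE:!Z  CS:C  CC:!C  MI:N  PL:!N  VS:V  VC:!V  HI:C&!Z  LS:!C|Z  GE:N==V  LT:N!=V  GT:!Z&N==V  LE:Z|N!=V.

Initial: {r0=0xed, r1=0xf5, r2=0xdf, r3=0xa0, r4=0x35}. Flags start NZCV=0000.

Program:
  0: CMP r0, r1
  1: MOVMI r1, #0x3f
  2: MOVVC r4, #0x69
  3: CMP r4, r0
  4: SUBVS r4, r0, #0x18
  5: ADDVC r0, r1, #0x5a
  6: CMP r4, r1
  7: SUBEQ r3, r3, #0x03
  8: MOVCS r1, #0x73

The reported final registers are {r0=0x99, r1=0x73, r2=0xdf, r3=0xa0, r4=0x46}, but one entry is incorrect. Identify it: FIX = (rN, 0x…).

0: ✓ CMP  NZCV=1000
1: ✓ MOVMI  r1←0x3f
2: ✓ MOVVC  r4←0x69
3: ✓ CMP  NZCV=0000
4: · SUBVS
5: ✓ ADDVC  r0←0x99
6: ✓ CMP  NZCV=0010
7: · SUBEQ
8: ✓ MOVCS  r1←0x73

FIX = (r4, 0x69)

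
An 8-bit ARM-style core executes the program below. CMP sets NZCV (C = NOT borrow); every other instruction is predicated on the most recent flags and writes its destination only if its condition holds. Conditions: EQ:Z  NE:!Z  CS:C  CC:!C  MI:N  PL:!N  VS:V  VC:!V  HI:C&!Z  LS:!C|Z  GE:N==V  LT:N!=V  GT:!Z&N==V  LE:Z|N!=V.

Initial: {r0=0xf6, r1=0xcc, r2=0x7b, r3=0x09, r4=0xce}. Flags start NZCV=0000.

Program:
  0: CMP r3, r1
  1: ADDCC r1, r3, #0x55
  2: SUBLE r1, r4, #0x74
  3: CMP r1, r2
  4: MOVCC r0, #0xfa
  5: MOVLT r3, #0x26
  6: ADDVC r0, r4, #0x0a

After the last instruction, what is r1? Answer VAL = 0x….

0: ✓ CMP  NZCV=0000
1: ✓ ADDCC  r1←0x5e
2: · SUBLE
3: ✓ CMP  NZCV=1000
4: ✓ MOVCC  r0←0xfa
5: ✓ MOVLT  r3←0x26
6: ✓ ADDVC  r0←0xd8

VAL = 0x5e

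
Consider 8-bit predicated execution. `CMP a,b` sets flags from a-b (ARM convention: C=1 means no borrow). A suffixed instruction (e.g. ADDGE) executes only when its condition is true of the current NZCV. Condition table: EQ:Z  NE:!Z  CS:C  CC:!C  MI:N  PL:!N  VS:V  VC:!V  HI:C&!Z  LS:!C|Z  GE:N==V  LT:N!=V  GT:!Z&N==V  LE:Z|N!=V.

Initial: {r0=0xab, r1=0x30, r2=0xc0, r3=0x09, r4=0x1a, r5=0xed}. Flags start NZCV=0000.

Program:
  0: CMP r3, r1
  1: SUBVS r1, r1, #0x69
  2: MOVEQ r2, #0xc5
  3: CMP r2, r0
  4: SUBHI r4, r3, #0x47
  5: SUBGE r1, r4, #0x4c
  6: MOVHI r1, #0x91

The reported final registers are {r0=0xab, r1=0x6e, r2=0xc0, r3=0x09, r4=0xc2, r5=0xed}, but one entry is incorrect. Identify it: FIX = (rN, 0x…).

[0] flags=1000 → (cmp)
[1] flags=1000 VS?F → skip
[2] flags=1000 EQ?F → skip
[3] flags=0010 → (cmp)
[4] flags=0010 HI?T → r4=0xc2
[5] flags=0010 GE?T → r1=0x76
[6] flags=0010 HI?T → r1=0x91

FIX = (r1, 0x91)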